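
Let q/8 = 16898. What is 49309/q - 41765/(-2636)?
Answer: 1443984571/89086256 ≈ 16.209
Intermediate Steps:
q = 135184 (q = 8*16898 = 135184)
49309/q - 41765/(-2636) = 49309/135184 - 41765/(-2636) = 49309*(1/135184) - 41765*(-1/2636) = 49309/135184 + 41765/2636 = 1443984571/89086256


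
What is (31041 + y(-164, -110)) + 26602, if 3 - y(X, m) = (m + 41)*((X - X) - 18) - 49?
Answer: 56453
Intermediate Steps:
y(X, m) = 790 + 18*m (y(X, m) = 3 - ((m + 41)*((X - X) - 18) - 49) = 3 - ((41 + m)*(0 - 18) - 49) = 3 - ((41 + m)*(-18) - 49) = 3 - ((-738 - 18*m) - 49) = 3 - (-787 - 18*m) = 3 + (787 + 18*m) = 790 + 18*m)
(31041 + y(-164, -110)) + 26602 = (31041 + (790 + 18*(-110))) + 26602 = (31041 + (790 - 1980)) + 26602 = (31041 - 1190) + 26602 = 29851 + 26602 = 56453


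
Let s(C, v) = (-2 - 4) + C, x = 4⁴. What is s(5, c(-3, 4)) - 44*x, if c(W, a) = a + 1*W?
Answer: -11265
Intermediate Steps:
c(W, a) = W + a (c(W, a) = a + W = W + a)
x = 256
s(C, v) = -6 + C
s(5, c(-3, 4)) - 44*x = (-6 + 5) - 44*256 = -1 - 11264 = -11265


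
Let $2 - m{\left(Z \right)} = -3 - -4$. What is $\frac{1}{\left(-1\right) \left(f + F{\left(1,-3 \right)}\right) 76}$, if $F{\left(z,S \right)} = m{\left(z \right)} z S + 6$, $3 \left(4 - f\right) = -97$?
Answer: $- \frac{3}{8968} \approx -0.00033452$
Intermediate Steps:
$f = \frac{109}{3}$ ($f = 4 - - \frac{97}{3} = 4 + \frac{97}{3} = \frac{109}{3} \approx 36.333$)
$m{\left(Z \right)} = 1$ ($m{\left(Z \right)} = 2 - \left(-3 - -4\right) = 2 - \left(-3 + 4\right) = 2 - 1 = 1$)
$F{\left(z,S \right)} = 6 + S z$ ($F{\left(z,S \right)} = 1 z S + 6 = z S + 6 = S z + 6 = 6 + S z$)
$\frac{1}{\left(-1\right) \left(f + F{\left(1,-3 \right)}\right) 76} = \frac{1}{\left(-1\right) \left(\frac{109}{3} + \left(6 - 3\right)\right) 76} = \frac{1}{\left(-1\right) \left(\frac{109}{3} + 3\right) 76} = \frac{1}{\left(-1\right) \frac{118}{3} \cdot 76} = \frac{1}{\left(-1\right) \frac{8968}{3}} = \frac{1}{- \frac{8968}{3}} = - \frac{3}{8968}$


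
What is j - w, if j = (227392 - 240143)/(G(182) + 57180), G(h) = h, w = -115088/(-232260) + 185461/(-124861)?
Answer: 319201039256111/415877595540330 ≈ 0.76754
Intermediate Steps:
w = -7176292273/7250053965 (w = -115088*(-1/232260) + 185461*(-1/124861) = 28772/58065 - 185461/124861 = -7176292273/7250053965 ≈ -0.98983)
j = -12751/57362 (j = (227392 - 240143)/(182 + 57180) = -12751/57362 ≈ -0.22229)
j - w = -12751/57362 - 1*(-7176292273/7250053965) = -12751/57362 + 7176292273/7250053965 = 319201039256111/415877595540330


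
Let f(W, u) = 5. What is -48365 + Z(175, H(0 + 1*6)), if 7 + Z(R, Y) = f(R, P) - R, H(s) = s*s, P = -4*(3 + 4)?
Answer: -48542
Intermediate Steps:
P = -28 (P = -4*7 = -28)
H(s) = s²
Z(R, Y) = -2 - R (Z(R, Y) = -7 + (5 - R) = -2 - R)
-48365 + Z(175, H(0 + 1*6)) = -48365 + (-2 - 1*175) = -48365 + (-2 - 175) = -48365 - 177 = -48542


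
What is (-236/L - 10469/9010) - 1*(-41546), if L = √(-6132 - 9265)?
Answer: 374318991/9010 + 236*I*√15397/15397 ≈ 41545.0 + 1.9019*I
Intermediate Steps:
L = I*√15397 (L = √(-15397) = I*√15397 ≈ 124.08*I)
(-236/L - 10469/9010) - 1*(-41546) = (-236*(-I*√15397/15397) - 10469/9010) - 1*(-41546) = (-(-236)*I*√15397/15397 - 10469*1/9010) + 41546 = (236*I*√15397/15397 - 10469/9010) + 41546 = (-10469/9010 + 236*I*√15397/15397) + 41546 = 374318991/9010 + 236*I*√15397/15397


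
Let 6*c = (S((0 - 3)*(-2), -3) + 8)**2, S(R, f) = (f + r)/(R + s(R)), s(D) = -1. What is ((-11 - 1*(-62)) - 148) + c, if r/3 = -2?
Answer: -13589/150 ≈ -90.593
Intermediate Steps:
r = -6 (r = 3*(-2) = -6)
S(R, f) = (-6 + f)/(-1 + R) (S(R, f) = (f - 6)/(R - 1) = (-6 + f)/(-1 + R))
c = 961/150 (c = ((-6 - 3)/(-1 + (0 - 3)*(-2)) + 8)**2/6 = (-9/(-1 - 3*(-2)) + 8)**2/6 = (-9/(-1 + 6) + 8)**2/6 = (-9/5 + 8)**2/6 = (31/5)**2/6 = (1/6)*(961/25) = 961/150 ≈ 6.4067)
((-11 - 1*(-62)) - 148) + c = ((-11 - 1*(-62)) - 148) + 961/150 = ((-11 + 62) - 148) + 961/150 = (51 - 148) + 961/150 = -97 + 961/150 = -13589/150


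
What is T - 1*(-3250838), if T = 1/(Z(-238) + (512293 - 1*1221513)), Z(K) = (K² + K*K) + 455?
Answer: 1935799259725/595477 ≈ 3.2508e+6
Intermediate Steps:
Z(K) = 455 + 2*K² (Z(K) = (K² + K²) + 455 = 2*K² + 455 = 455 + 2*K²)
T = -1/595477 (T = 1/((455 + 2*(-238)²) + (512293 - 1*1221513)) = 1/((455 + 2*56644) + (512293 - 1221513)) = 1/((455 + 113288) - 709220) = 1/(113743 - 709220) = 1/(-595477) = -1/595477 ≈ -1.6793e-6)
T - 1*(-3250838) = -1/595477 - 1*(-3250838) = -1/595477 + 3250838 = 1935799259725/595477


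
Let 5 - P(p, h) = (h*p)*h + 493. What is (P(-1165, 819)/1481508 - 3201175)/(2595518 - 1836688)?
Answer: -4741784935823/1124212715640 ≈ -4.2179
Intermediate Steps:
P(p, h) = -488 - p*h² (P(p, h) = 5 - ((h*p)*h + 493) = 5 - (p*h² + 493) = 5 - (493 + p*h²) = 5 + (-493 - p*h²) = -488 - p*h²)
(P(-1165, 819)/1481508 - 3201175)/(2595518 - 1836688) = ((-488 - 1*(-1165)*819²)/1481508 - 3201175)/(2595518 - 1836688) = ((-488 - 1*(-1165)*670761)*(1/1481508) - 3201175)/758830 = ((-488 + 781436565)*(1/1481508) - 3201175)*(1/758830) = (781436077*(1/1481508) - 3201175)*(1/758830) = (781436077/1481508 - 3201175)*(1/758830) = -4741784935823/1481508*1/758830 = -4741784935823/1124212715640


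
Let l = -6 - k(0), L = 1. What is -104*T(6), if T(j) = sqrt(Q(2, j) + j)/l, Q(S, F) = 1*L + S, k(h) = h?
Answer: 52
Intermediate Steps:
Q(S, F) = 1 + S (Q(S, F) = 1*1 + S = 1 + S)
l = -6 (l = -6 - 1*0 = -6 + 0 = -6)
T(j) = -sqrt(3 + j)/6 (T(j) = sqrt((1 + 2) + j)/(-6) = sqrt(3 + j)*(-1/6) = -sqrt(3 + j)/6)
-104*T(6) = -(-52)*sqrt(3 + 6)/3 = -(-52)*sqrt(9)/3 = -(-52)*3/3 = -104*(-1/2) = 52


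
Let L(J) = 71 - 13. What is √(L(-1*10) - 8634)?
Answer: 8*I*√134 ≈ 92.607*I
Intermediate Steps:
L(J) = 58
√(L(-1*10) - 8634) = √(58 - 8634) = √(-8576) = 8*I*√134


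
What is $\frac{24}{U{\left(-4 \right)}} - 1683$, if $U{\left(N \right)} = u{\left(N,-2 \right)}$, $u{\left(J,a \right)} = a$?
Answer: $-1695$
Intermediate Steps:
$U{\left(N \right)} = -2$
$\frac{24}{U{\left(-4 \right)}} - 1683 = \frac{24}{-2} - 1683 = 24 \left(- \frac{1}{2}\right) - 1683 = -12 - 1683 = -1695$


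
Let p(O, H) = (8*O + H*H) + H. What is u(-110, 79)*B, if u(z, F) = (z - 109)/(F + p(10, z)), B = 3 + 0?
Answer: -657/12149 ≈ -0.054079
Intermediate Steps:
B = 3
p(O, H) = H + H² + 8*O (p(O, H) = (8*O + H²) + H = (H² + 8*O) + H = H + H² + 8*O)
u(z, F) = (-109 + z)/(80 + F + z + z²) (u(z, F) = (z - 109)/(F + (z + z² + 8*10)) = (-109 + z)/(F + (z + z² + 80)) = (-109 + z)/(F + (80 + z + z²)) = (-109 + z)/(80 + F + z + z²))
u(-110, 79)*B = ((-109 - 110)/(80 + 79 - 110 + (-110)²))*3 = (-219/(80 + 79 - 110 + 12100))*3 = (-219/12149)*3 = ((1/12149)*(-219))*3 = -219/12149*3 = -657/12149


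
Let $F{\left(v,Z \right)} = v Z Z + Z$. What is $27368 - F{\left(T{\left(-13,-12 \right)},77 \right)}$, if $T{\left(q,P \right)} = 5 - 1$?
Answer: $3575$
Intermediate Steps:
$T{\left(q,P \right)} = 4$ ($T{\left(q,P \right)} = 5 - 1 = 4$)
$F{\left(v,Z \right)} = Z + v Z^{2}$ ($F{\left(v,Z \right)} = Z v Z + Z = v Z^{2} + Z = Z + v Z^{2}$)
$27368 - F{\left(T{\left(-13,-12 \right)},77 \right)} = 27368 - 77 \left(1 + 77 \cdot 4\right) = 27368 - 77 \left(1 + 308\right) = 27368 - 77 \cdot 309 = 27368 - 23793 = 3575$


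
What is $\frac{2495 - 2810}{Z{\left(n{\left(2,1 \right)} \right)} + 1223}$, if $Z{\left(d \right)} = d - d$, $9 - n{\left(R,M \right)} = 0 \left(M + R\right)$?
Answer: $- \frac{315}{1223} \approx -0.25756$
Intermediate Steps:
$n{\left(R,M \right)} = 9$ ($n{\left(R,M \right)} = 9 - 0 \left(M + R\right) = 9 - 0 = 9 + 0 = 9$)
$Z{\left(d \right)} = 0$
$\frac{2495 - 2810}{Z{\left(n{\left(2,1 \right)} \right)} + 1223} = \frac{2495 - 2810}{0 + 1223} = - \frac{315}{1223}$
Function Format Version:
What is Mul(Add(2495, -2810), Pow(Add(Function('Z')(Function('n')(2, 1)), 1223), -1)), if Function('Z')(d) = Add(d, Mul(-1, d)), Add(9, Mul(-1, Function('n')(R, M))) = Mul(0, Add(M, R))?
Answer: Rational(-315, 1223) ≈ -0.25756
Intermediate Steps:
Function('n')(R, M) = 9 (Function('n')(R, M) = Add(9, Mul(-1, Mul(0, Add(M, R)))) = Add(9, Mul(-1, 0)) = Add(9, 0) = 9)
Function('Z')(d) = 0
Mul(Add(2495, -2810), Pow(Add(Function('Z')(Function('n')(2, 1)), 1223), -1)) = Mul(Add(2495, -2810), Pow(Add(0, 1223), -1)) = Mul(-315, Pow(1223, -1)) = Mul(-315, Rational(1, 1223)) = Rational(-315, 1223)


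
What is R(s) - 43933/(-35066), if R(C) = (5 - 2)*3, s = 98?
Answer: 359527/35066 ≈ 10.253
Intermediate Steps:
R(C) = 9 (R(C) = 3*3 = 9)
R(s) - 43933/(-35066) = 9 - 43933/(-35066) = 9 - 43933*(-1)/35066 = 9 - 1*(-43933/35066) = 9 + 43933/35066 = 359527/35066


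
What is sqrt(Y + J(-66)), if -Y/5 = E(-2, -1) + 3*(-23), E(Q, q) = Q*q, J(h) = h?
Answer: sqrt(269) ≈ 16.401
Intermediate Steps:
Y = 335 (Y = -5*(-2*(-1) + 3*(-23)) = -5*(2 - 69) = -5*(-67) = 335)
sqrt(Y + J(-66)) = sqrt(335 - 66) = sqrt(269)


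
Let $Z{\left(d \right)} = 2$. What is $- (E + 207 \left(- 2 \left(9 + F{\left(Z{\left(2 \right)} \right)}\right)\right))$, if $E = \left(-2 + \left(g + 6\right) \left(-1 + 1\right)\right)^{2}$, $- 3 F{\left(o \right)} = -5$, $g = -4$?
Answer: $4412$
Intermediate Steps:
$F{\left(o \right)} = \frac{5}{3}$ ($F{\left(o \right)} = \left(- \frac{1}{3}\right) \left(-5\right) = \frac{5}{3}$)
$E = 4$ ($E = \left(-2 + \left(-4 + 6\right) \left(-1 + 1\right)\right)^{2} = \left(-2 + 2 \cdot 0\right)^{2} = \left(-2 + 0\right)^{2} = \left(-2\right)^{2} = 4$)
$- (E + 207 \left(- 2 \left(9 + F{\left(Z{\left(2 \right)} \right)}\right)\right)) = - (4 + 207 \left(- 2 \left(9 + \frac{5}{3}\right)\right)) = - (4 + 207 \left(\left(-2\right) \frac{32}{3}\right)) = - (4 + 207 \left(- \frac{64}{3}\right)) = - (4 - 4416) = \left(-1\right) \left(-4412\right) = 4412$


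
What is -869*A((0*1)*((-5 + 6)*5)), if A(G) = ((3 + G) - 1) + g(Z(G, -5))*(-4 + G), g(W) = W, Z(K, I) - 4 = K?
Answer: 12166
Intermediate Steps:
Z(K, I) = 4 + K
A(G) = 2 + G + (-4 + G)*(4 + G) (A(G) = ((3 + G) - 1) + (4 + G)*(-4 + G) = (2 + G) + (-4 + G)*(4 + G) = 2 + G + (-4 + G)*(4 + G))
-869*A((0*1)*((-5 + 6)*5)) = -869*(-14 + (0*1)*((-5 + 6)*5) + ((0*1)*((-5 + 6)*5))²) = -869*(-14 + 0*(1*5) + (0*(1*5))²) = -869*(-14 + 0*5 + (0*5)²) = -869*(-14 + 0 + 0²) = -869*(-14 + 0 + 0) = -869*(-14) = 12166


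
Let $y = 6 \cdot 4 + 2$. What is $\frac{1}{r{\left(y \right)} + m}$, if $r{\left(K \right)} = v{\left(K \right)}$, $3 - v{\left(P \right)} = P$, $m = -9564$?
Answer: $- \frac{1}{9587} \approx -0.00010431$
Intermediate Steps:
$y = 26$ ($y = 24 + 2 = 26$)
$v{\left(P \right)} = 3 - P$
$r{\left(K \right)} = 3 - K$
$\frac{1}{r{\left(y \right)} + m} = \frac{1}{\left(3 - 26\right) - 9564} = \frac{1}{-23 - 9564} = \frac{1}{-9587} = - \frac{1}{9587}$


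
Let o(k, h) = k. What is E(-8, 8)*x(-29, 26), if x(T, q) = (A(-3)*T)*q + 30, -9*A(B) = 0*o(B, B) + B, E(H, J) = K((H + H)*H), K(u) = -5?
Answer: 3320/3 ≈ 1106.7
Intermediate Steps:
E(H, J) = -5
A(B) = -B/9 (A(B) = -(0*B + B)/9 = -(0 + B)/9 = -B/9)
x(T, q) = 30 + T*q/3 (x(T, q) = ((-1/9*(-3))*T)*q + 30 = (T/3)*q + 30 = T*q/3 + 30 = 30 + T*q/3)
E(-8, 8)*x(-29, 26) = -5*(30 + (1/3)*(-29)*26) = -5*(30 - 754/3) = -5*(-664/3) = 3320/3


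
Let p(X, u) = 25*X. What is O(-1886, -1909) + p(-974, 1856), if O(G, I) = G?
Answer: -26236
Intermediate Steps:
O(-1886, -1909) + p(-974, 1856) = -1886 + 25*(-974) = -1886 - 24350 = -26236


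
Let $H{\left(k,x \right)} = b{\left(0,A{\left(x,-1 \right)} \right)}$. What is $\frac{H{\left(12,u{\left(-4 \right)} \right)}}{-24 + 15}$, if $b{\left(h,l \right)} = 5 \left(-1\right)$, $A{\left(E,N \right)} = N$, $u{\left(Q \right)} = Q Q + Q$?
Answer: $\frac{5}{9} \approx 0.55556$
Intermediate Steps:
$u{\left(Q \right)} = Q + Q^{2}$ ($u{\left(Q \right)} = Q^{2} + Q = Q + Q^{2}$)
$b{\left(h,l \right)} = -5$
$H{\left(k,x \right)} = -5$
$\frac{H{\left(12,u{\left(-4 \right)} \right)}}{-24 + 15} = \frac{1}{-24 + 15} \left(-5\right) = \frac{1}{-9} \left(-5\right) = \left(- \frac{1}{9}\right) \left(-5\right) = \frac{5}{9}$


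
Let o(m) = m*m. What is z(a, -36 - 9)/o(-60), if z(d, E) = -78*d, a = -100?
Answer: 13/6 ≈ 2.1667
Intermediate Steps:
o(m) = m²
z(a, -36 - 9)/o(-60) = (-78*(-100))/((-60)²) = 7800/3600 = 7800*(1/3600) = 13/6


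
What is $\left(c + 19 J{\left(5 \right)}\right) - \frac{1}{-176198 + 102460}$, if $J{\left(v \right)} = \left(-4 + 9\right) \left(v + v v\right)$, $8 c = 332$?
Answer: $\frac{106606714}{36869} \approx 2891.5$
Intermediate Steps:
$c = \frac{83}{2}$ ($c = \frac{1}{8} \cdot 332 = \frac{83}{2} \approx 41.5$)
$J{\left(v \right)} = 5 v + 5 v^{2}$ ($J{\left(v \right)} = 5 \left(v + v^{2}\right) = 5 v + 5 v^{2}$)
$\left(c + 19 J{\left(5 \right)}\right) - \frac{1}{-176198 + 102460} = \left(\frac{83}{2} + 19 \cdot 5 \cdot 5 \left(1 + 5\right)\right) - \frac{1}{-176198 + 102460} = \left(\frac{83}{2} + 19 \cdot 5 \cdot 5 \cdot 6\right) - \frac{1}{-73738} = \left(\frac{83}{2} + 19 \cdot 150\right) - - \frac{1}{73738} = \left(\frac{83}{2} + 2850\right) + \frac{1}{73738} = \frac{5783}{2} + \frac{1}{73738} = \frac{106606714}{36869}$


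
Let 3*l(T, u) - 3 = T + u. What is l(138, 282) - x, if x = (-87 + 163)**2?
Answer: -5635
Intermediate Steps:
x = 5776 (x = 76**2 = 5776)
l(T, u) = 1 + T/3 + u/3 (l(T, u) = 1 + (T + u)/3 = 1 + (T/3 + u/3) = 1 + T/3 + u/3)
l(138, 282) - x = (1 + (1/3)*138 + (1/3)*282) - 1*5776 = (1 + 46 + 94) - 5776 = 141 - 5776 = -5635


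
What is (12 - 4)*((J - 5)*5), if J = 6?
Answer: 40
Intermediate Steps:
(12 - 4)*((J - 5)*5) = (12 - 4)*((6 - 5)*5) = 8*(1*5) = 8*5 = 40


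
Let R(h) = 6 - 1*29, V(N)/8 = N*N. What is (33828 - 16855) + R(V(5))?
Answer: 16950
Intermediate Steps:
V(N) = 8*N² (V(N) = 8*(N*N) = 8*N²)
R(h) = -23 (R(h) = 6 - 29 = -23)
(33828 - 16855) + R(V(5)) = (33828 - 16855) - 23 = 16973 - 23 = 16950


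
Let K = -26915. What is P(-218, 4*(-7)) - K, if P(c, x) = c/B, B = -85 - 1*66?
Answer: 4064383/151 ≈ 26916.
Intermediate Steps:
B = -151 (B = -85 - 66 = -151)
P(c, x) = -c/151 (P(c, x) = c/(-151) = c*(-1/151) = -c/151)
P(-218, 4*(-7)) - K = -1/151*(-218) - 1*(-26915) = 218/151 + 26915 = 4064383/151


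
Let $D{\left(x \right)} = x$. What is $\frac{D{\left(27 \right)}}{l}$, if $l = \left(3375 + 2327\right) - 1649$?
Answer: $\frac{9}{1351} \approx 0.0066617$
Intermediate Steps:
$l = 4053$ ($l = 5702 - 1649 = 4053$)
$\frac{D{\left(27 \right)}}{l} = \frac{27}{4053} = 27 \cdot \frac{1}{4053} = \frac{9}{1351}$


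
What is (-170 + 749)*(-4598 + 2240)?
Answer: -1365282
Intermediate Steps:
(-170 + 749)*(-4598 + 2240) = 579*(-2358) = -1365282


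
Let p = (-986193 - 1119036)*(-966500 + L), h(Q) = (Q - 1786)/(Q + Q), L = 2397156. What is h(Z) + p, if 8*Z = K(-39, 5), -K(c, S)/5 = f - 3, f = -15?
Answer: -271067265027259/90 ≈ -3.0119e+12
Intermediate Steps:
K(c, S) = 90 (K(c, S) = -5*(-15 - 3) = -5*(-18) = 90)
Z = 45/4 (Z = (⅛)*90 = 45/4 ≈ 11.250)
h(Q) = (-1786 + Q)/(2*Q) (h(Q) = (-1786 + Q)/((2*Q)) = (-1786 + Q)*(1/(2*Q)) = (-1786 + Q)/(2*Q))
p = -3011858500224 (p = (-986193 - 1119036)*(-966500 + 2397156) = -2105229*1430656 = -3011858500224)
h(Z) + p = (-1786 + 45/4)/(2*(45/4)) - 3011858500224 = (½)*(4/45)*(-7099/4) - 3011858500224 = -7099/90 - 3011858500224 = -271067265027259/90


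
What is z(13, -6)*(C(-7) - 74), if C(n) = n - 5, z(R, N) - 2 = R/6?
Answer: -1075/3 ≈ -358.33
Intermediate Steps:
z(R, N) = 2 + R/6
C(n) = -5 + n
z(13, -6)*(C(-7) - 74) = (2 + (1/6)*13)*((-5 - 7) - 74) = (2 + 13/6)*(-12 - 74) = (25/6)*(-86) = -1075/3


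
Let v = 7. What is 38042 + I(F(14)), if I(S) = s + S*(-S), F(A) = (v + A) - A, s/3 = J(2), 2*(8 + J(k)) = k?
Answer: 37972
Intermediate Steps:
J(k) = -8 + k/2
s = -21 (s = 3*(-8 + (1/2)*2) = 3*(-8 + 1) = 3*(-7) = -21)
F(A) = 7 (F(A) = (7 + A) - A = 7)
I(S) = -21 - S**2 (I(S) = -21 + S*(-S) = -21 - S**2)
38042 + I(F(14)) = 38042 + (-21 - 1*7**2) = 38042 + (-21 - 1*49) = 38042 + (-21 - 49) = 38042 - 70 = 37972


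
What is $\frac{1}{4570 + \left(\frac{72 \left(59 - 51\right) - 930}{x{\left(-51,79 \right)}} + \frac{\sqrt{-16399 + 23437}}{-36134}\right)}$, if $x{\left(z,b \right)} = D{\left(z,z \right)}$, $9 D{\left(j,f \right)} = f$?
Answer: $\frac{38000101983424}{176034354788109127} + \frac{15664089 \sqrt{782}}{4048790160126509921} \approx 0.00021587$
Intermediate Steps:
$D{\left(j,f \right)} = \frac{f}{9}$
$x{\left(z,b \right)} = \frac{z}{9}$
$\frac{1}{4570 + \left(\frac{72 \left(59 - 51\right) - 930}{x{\left(-51,79 \right)}} + \frac{\sqrt{-16399 + 23437}}{-36134}\right)} = \frac{1}{4570 + \left(\frac{72 \left(59 - 51\right) - 930}{\frac{1}{9} \left(-51\right)} + \frac{\sqrt{-16399 + 23437}}{-36134}\right)} = \frac{1}{4570 + \left(\frac{72 \cdot 8 - 930}{- \frac{17}{3}} + \sqrt{7038} \left(- \frac{1}{36134}\right)\right)} = \frac{1}{4570 + \left(\left(576 - 930\right) \left(- \frac{3}{17}\right) + 3 \sqrt{782} \left(- \frac{1}{36134}\right)\right)} = \frac{1}{4570 - \left(- \frac{1062}{17} + \frac{3 \sqrt{782}}{36134}\right)} = \frac{1}{4570 + \left(\frac{1062}{17} - \frac{3 \sqrt{782}}{36134}\right)} = \frac{1}{\frac{78752}{17} - \frac{3 \sqrt{782}}{36134}}$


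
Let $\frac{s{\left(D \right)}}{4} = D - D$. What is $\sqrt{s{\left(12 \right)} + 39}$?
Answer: $\sqrt{39} \approx 6.245$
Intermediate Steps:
$s{\left(D \right)} = 0$ ($s{\left(D \right)} = 4 \left(D - D\right) = 4 \cdot 0 = 0$)
$\sqrt{s{\left(12 \right)} + 39} = \sqrt{0 + 39} = \sqrt{39}$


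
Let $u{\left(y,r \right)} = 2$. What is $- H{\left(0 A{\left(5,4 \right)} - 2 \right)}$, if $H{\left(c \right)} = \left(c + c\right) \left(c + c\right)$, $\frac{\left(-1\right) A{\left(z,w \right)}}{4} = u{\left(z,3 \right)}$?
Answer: $-16$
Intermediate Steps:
$A{\left(z,w \right)} = -8$ ($A{\left(z,w \right)} = \left(-4\right) 2 = -8$)
$H{\left(c \right)} = 4 c^{2}$ ($H{\left(c \right)} = 2 c 2 c = 4 c^{2}$)
$- H{\left(0 A{\left(5,4 \right)} - 2 \right)} = - 4 \left(0 \left(-8\right) - 2\right)^{2} = - 4 \left(0 - 2\right)^{2} = - 4 \left(-2\right)^{2} = - 4 \cdot 4 = \left(-1\right) 16 = -16$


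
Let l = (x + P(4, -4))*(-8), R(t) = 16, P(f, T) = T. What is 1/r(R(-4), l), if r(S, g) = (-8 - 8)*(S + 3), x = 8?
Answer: -1/304 ≈ -0.0032895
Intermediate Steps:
l = -32 (l = (8 - 4)*(-8) = 4*(-8) = -32)
r(S, g) = -48 - 16*S (r(S, g) = -16*(3 + S) = -48 - 16*S)
1/r(R(-4), l) = 1/(-48 - 16*16) = 1/(-48 - 256) = 1/(-304) = -1/304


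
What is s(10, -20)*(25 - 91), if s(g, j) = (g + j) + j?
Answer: 1980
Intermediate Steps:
s(g, j) = g + 2*j
s(10, -20)*(25 - 91) = (10 + 2*(-20))*(25 - 91) = (10 - 40)*(-66) = -30*(-66) = 1980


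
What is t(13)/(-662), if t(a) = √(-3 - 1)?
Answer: -I/331 ≈ -0.0030211*I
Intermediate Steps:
t(a) = 2*I (t(a) = √(-4) = 2*I)
t(13)/(-662) = (2*I)/(-662) = (2*I)*(-1/662) = -I/331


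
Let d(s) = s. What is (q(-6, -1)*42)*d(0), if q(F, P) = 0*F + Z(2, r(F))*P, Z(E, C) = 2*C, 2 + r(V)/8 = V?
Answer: 0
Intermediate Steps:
r(V) = -16 + 8*V
q(F, P) = P*(-32 + 16*F) (q(F, P) = 0*F + (2*(-16 + 8*F))*P = 0 + (-32 + 16*F)*P = 0 + P*(-32 + 16*F) = P*(-32 + 16*F))
(q(-6, -1)*42)*d(0) = ((16*(-1)*(-2 - 6))*42)*0 = ((16*(-1)*(-8))*42)*0 = (128*42)*0 = 5376*0 = 0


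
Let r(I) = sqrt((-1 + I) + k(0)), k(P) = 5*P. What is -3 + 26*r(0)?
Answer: -3 + 26*I ≈ -3.0 + 26.0*I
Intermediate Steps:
r(I) = sqrt(-1 + I) (r(I) = sqrt((-1 + I) + 5*0) = sqrt((-1 + I) + 0) = sqrt(-1 + I))
-3 + 26*r(0) = -3 + 26*sqrt(-1 + 0) = -3 + 26*sqrt(-1) = -3 + 26*I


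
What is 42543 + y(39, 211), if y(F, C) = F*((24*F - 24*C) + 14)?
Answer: -117903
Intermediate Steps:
y(F, C) = F*(14 - 24*C + 24*F) (y(F, C) = F*((-24*C + 24*F) + 14) = F*(14 - 24*C + 24*F))
42543 + y(39, 211) = 42543 + 2*39*(7 - 12*211 + 12*39) = 42543 + 2*39*(7 - 2532 + 468) = 42543 + 2*39*(-2057) = 42543 - 160446 = -117903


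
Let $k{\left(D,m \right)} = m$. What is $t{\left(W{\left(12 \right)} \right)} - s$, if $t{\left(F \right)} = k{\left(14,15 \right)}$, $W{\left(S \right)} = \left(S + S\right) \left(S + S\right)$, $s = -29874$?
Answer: $29889$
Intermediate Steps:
$W{\left(S \right)} = 4 S^{2}$ ($W{\left(S \right)} = 2 S 2 S = 4 S^{2}$)
$t{\left(F \right)} = 15$
$t{\left(W{\left(12 \right)} \right)} - s = 15 - -29874 = 15 + 29874 = 29889$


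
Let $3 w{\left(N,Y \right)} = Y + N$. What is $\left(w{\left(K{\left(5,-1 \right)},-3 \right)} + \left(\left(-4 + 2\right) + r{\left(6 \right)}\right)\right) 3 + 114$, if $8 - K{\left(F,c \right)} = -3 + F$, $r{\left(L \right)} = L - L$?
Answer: $111$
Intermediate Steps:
$r{\left(L \right)} = 0$
$K{\left(F,c \right)} = 11 - F$ ($K{\left(F,c \right)} = 8 - \left(-3 + F\right) = 11 - F$)
$w{\left(N,Y \right)} = \frac{N}{3} + \frac{Y}{3}$ ($w{\left(N,Y \right)} = \frac{Y + N}{3} = \frac{N + Y}{3} = \frac{N}{3} + \frac{Y}{3}$)
$\left(w{\left(K{\left(5,-1 \right)},-3 \right)} + \left(\left(-4 + 2\right) + r{\left(6 \right)}\right)\right) 3 + 114 = \left(\left(\frac{11 - 5}{3} + \frac{1}{3} \left(-3\right)\right) + \left(\left(-4 + 2\right) + 0\right)\right) 3 + 114 = \left(\left(\frac{11 - 5}{3} - 1\right) + \left(-2 + 0\right)\right) 3 + 114 = \left(\left(\frac{1}{3} \cdot 6 - 1\right) - 2\right) 3 + 114 = \left(\left(2 - 1\right) - 2\right) 3 + 114 = \left(1 - 2\right) 3 + 114 = \left(-1\right) 3 + 114 = -3 + 114 = 111$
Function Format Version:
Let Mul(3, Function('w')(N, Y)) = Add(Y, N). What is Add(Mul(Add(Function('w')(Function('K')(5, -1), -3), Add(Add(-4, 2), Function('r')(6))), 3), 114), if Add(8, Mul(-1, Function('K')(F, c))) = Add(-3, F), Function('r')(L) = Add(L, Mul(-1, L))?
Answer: 111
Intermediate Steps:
Function('r')(L) = 0
Function('K')(F, c) = Add(11, Mul(-1, F)) (Function('K')(F, c) = Add(8, Mul(-1, Add(-3, F))) = Add(8, Add(3, Mul(-1, F))) = Add(11, Mul(-1, F)))
Function('w')(N, Y) = Add(Mul(Rational(1, 3), N), Mul(Rational(1, 3), Y)) (Function('w')(N, Y) = Mul(Rational(1, 3), Add(Y, N)) = Mul(Rational(1, 3), Add(N, Y)) = Add(Mul(Rational(1, 3), N), Mul(Rational(1, 3), Y)))
Add(Mul(Add(Function('w')(Function('K')(5, -1), -3), Add(Add(-4, 2), Function('r')(6))), 3), 114) = Add(Mul(Add(Add(Mul(Rational(1, 3), Add(11, Mul(-1, 5))), Mul(Rational(1, 3), -3)), Add(Add(-4, 2), 0)), 3), 114) = Add(Mul(Add(Add(Mul(Rational(1, 3), Add(11, -5)), -1), Add(-2, 0)), 3), 114) = Add(Mul(Add(Add(Mul(Rational(1, 3), 6), -1), -2), 3), 114) = Add(Mul(Add(Add(2, -1), -2), 3), 114) = Add(Mul(Add(1, -2), 3), 114) = Add(Mul(-1, 3), 114) = Add(-3, 114) = 111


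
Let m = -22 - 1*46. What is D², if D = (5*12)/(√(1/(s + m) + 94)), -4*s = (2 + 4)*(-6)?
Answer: 42480/1109 ≈ 38.305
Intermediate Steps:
m = -68 (m = -22 - 46 = -68)
s = 9 (s = -(2 + 4)*(-6)/4 = -3*(-6)/2 = -¼*(-36) = 9)
D = 12*√327155/1109 (D = (5*12)/(√(1/(9 - 68) + 94)) = 60/(√(1/(-59) + 94)) = 60/(√(-1/59 + 94)) = 60/(√(5545/59)) = 60/((√327155/59)) = 60*(√327155/5545) = 12*√327155/1109 ≈ 6.1891)
D² = (12*√327155/1109)² = 42480/1109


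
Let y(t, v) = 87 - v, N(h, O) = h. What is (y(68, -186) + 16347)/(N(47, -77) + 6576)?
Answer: 16620/6623 ≈ 2.5094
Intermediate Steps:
(y(68, -186) + 16347)/(N(47, -77) + 6576) = ((87 - 1*(-186)) + 16347)/(47 + 6576) = ((87 + 186) + 16347)/6623 = (273 + 16347)*(1/6623) = 16620*(1/6623) = 16620/6623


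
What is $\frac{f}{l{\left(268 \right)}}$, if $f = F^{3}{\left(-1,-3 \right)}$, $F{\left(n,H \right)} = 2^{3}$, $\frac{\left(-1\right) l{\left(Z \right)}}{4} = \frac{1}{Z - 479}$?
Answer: $27008$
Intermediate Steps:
$l{\left(Z \right)} = - \frac{4}{-479 + Z}$ ($l{\left(Z \right)} = - \frac{4}{Z - 479} = - \frac{4}{-479 + Z}$)
$F{\left(n,H \right)} = 8$
$f = 512$ ($f = 8^{3} = 512$)
$\frac{f}{l{\left(268 \right)}} = \frac{512}{\left(-4\right) \frac{1}{-479 + 268}} = \frac{512}{\left(-4\right) \frac{1}{-211}} = \frac{512}{\left(-4\right) \left(- \frac{1}{211}\right)} = \frac{512}{\frac{4}{211}} = 512 \cdot \frac{211}{4} = 27008$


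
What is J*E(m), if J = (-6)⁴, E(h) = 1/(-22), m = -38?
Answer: -648/11 ≈ -58.909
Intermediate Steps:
E(h) = -1/22
J = 1296
J*E(m) = 1296*(-1/22) = -648/11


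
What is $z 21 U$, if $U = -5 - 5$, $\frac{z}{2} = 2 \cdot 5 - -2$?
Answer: $-5040$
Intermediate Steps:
$z = 24$ ($z = 2 \left(2 \cdot 5 - -2\right) = 2 \left(10 + 2\right) = 2 \cdot 12 = 24$)
$U = -10$ ($U = -5 - 5 = -10$)
$z 21 U = 24 \cdot 21 \left(-10\right) = 504 \left(-10\right) = -5040$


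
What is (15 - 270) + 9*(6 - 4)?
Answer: -237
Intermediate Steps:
(15 - 270) + 9*(6 - 4) = -255 + 9*2 = -255 + 18 = -237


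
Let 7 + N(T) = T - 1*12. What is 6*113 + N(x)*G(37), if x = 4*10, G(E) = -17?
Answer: 321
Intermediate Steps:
x = 40
N(T) = -19 + T (N(T) = -7 + (T - 1*12) = -7 + (T - 12) = -7 + (-12 + T) = -19 + T)
6*113 + N(x)*G(37) = 6*113 + (-19 + 40)*(-17) = 678 + 21*(-17) = 678 - 357 = 321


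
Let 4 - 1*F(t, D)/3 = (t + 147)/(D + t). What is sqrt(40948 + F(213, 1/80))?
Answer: 8*sqrt(185830230490)/17041 ≈ 202.37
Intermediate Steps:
F(t, D) = 12 - 3*(147 + t)/(D + t) (F(t, D) = 12 - 3*(t + 147)/(D + t) = 12 - 3*(147 + t)/(D + t))
sqrt(40948 + F(213, 1/80)) = sqrt(40948 + 3*(-147 + 3*213 + 4/80)/(1/80 + 213)) = sqrt(40948 + 3*(-147 + 639 + 4*(1/80))/(1/80 + 213)) = sqrt(40948 + 3*(-147 + 639 + 1/20)/(17041/80)) = sqrt(40948 + 3*(80/17041)*(9841/20)) = sqrt(40948 + 118092/17041) = sqrt(697912960/17041) = 8*sqrt(185830230490)/17041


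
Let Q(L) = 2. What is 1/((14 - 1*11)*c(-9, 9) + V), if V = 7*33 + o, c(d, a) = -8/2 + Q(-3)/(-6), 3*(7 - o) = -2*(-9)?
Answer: 1/219 ≈ 0.0045662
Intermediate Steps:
o = 1 (o = 7 - (-2)*(-9)/3 = 7 - ⅓*18 = 7 - 6 = 1)
c(d, a) = -13/3 (c(d, a) = -8/2 + 2/(-6) = -8*½ + 2*(-⅙) = -4 - ⅓ = -13/3)
V = 232 (V = 7*33 + 1 = 231 + 1 = 232)
1/((14 - 1*11)*c(-9, 9) + V) = 1/((14 - 1*11)*(-13/3) + 232) = 1/((14 - 11)*(-13/3) + 232) = 1/(3*(-13/3) + 232) = 1/(-13 + 232) = 1/219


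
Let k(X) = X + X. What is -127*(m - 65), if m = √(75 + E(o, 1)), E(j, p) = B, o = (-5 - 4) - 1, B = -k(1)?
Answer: 8255 - 127*√73 ≈ 7169.9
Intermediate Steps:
k(X) = 2*X
B = -2 ≈ -2.0000
o = -10 (o = -9 - 1 = -10)
E(j, p) = -2
m = √73 (m = √(75 - 2) = √73 ≈ 8.5440)
-127*(m - 65) = -127*(√73 - 65) = -127*(-65 + √73) = 8255 - 127*√73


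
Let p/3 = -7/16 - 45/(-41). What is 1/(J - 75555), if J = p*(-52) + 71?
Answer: -164/12396263 ≈ -1.3230e-5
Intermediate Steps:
p = 1299/656 (p = 3*(-7/16 - 45/(-41)) = 3*(-7*1/16 - 45*(-1/41)) = 3*(-7/16 + 45/41) = 3*(433/656) = 1299/656 ≈ 1.9802)
J = -5243/164 (J = (1299/656)*(-52) + 71 = -16887/164 + 71 = -5243/164 ≈ -31.970)
1/(J - 75555) = 1/(-5243/164 - 75555) = 1/(-12396263/164) = -164/12396263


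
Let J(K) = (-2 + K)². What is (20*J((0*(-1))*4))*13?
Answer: 1040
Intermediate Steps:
(20*J((0*(-1))*4))*13 = (20*(-2 + (0*(-1))*4)²)*13 = (20*(-2 + 0*4)²)*13 = (20*(-2 + 0)²)*13 = (20*(-2)²)*13 = (20*4)*13 = 80*13 = 1040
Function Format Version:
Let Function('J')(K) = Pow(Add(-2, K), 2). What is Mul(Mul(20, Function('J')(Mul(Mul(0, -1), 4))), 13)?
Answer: 1040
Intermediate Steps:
Mul(Mul(20, Function('J')(Mul(Mul(0, -1), 4))), 13) = Mul(Mul(20, Pow(Add(-2, Mul(Mul(0, -1), 4)), 2)), 13) = Mul(Mul(20, Pow(Add(-2, Mul(0, 4)), 2)), 13) = Mul(Mul(20, Pow(Add(-2, 0), 2)), 13) = Mul(Mul(20, Pow(-2, 2)), 13) = Mul(Mul(20, 4), 13) = Mul(80, 13) = 1040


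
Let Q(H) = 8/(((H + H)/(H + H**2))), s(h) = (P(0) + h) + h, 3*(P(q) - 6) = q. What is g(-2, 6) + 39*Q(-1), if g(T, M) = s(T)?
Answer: 2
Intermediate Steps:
P(q) = 6 + q/3
s(h) = 6 + 2*h (s(h) = ((6 + (1/3)*0) + h) + h = ((6 + 0) + h) + h = (6 + h) + h = 6 + 2*h)
g(T, M) = 6 + 2*T
Q(H) = 4*(H + H**2)/H (Q(H) = 8/(((2*H)/(H + H**2))) = 8/((2*H/(H + H**2))) = 8*((H + H**2)/(2*H)) = 4*(H + H**2)/H)
g(-2, 6) + 39*Q(-1) = (6 + 2*(-2)) + 39*(4 + 4*(-1)) = (6 - 4) + 39*(4 - 4) = 2 + 39*0 = 2 + 0 = 2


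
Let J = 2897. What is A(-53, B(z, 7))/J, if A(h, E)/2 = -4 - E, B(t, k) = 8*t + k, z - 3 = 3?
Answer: -118/2897 ≈ -0.040732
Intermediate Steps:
z = 6 (z = 3 + 3 = 6)
B(t, k) = k + 8*t
A(h, E) = -8 - 2*E (A(h, E) = 2*(-4 - E) = -8 - 2*E)
A(-53, B(z, 7))/J = (-8 - 2*(7 + 8*6))/2897 = (-8 - 2*(7 + 48))*(1/2897) = (-8 - 2*55)*(1/2897) = (-8 - 110)*(1/2897) = -118*1/2897 = -118/2897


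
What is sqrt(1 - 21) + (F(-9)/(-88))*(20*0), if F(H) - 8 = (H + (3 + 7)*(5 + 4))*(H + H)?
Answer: 2*I*sqrt(5) ≈ 4.4721*I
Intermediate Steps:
F(H) = 8 + 2*H*(90 + H) (F(H) = 8 + (H + (3 + 7)*(5 + 4))*(H + H) = 8 + (H + 10*9)*(2*H) = 8 + (H + 90)*(2*H) = 8 + (90 + H)*(2*H) = 8 + 2*H*(90 + H))
sqrt(1 - 21) + (F(-9)/(-88))*(20*0) = sqrt(1 - 21) + ((8 + 2*(-9)**2 + 180*(-9))/(-88))*(20*0) = sqrt(-20) + ((8 + 2*81 - 1620)*(-1/88))*0 = 2*I*sqrt(5) + ((8 + 162 - 1620)*(-1/88))*0 = 2*I*sqrt(5) - 1450*(-1/88)*0 = 2*I*sqrt(5) + (725/44)*0 = 2*I*sqrt(5) + 0 = 2*I*sqrt(5)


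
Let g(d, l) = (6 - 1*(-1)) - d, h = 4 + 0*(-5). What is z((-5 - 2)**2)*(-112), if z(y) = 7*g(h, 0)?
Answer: -2352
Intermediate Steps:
h = 4 (h = 4 + 0 = 4)
g(d, l) = 7 - d (g(d, l) = (6 + 1) - d = 7 - d)
z(y) = 21 (z(y) = 7*(7 - 1*4) = 7*(7 - 4) = 7*3 = 21)
z((-5 - 2)**2)*(-112) = 21*(-112) = -2352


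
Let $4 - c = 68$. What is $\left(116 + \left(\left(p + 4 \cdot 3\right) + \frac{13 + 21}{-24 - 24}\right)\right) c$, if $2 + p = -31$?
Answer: $- \frac{18104}{3} \approx -6034.7$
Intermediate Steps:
$p = -33$ ($p = -2 - 31 = -33$)
$c = -64$ ($c = 4 - 68 = -64$)
$\left(116 + \left(\left(p + 4 \cdot 3\right) + \frac{13 + 21}{-24 - 24}\right)\right) c = \left(116 + \left(\left(-33 + 4 \cdot 3\right) + \frac{13 + 21}{-24 - 24}\right)\right) \left(-64\right) = \left(116 + \left(\left(-33 + 12\right) + \frac{34}{-48}\right)\right) \left(-64\right) = \left(116 + \left(-21 + 34 \left(- \frac{1}{48}\right)\right)\right) \left(-64\right) = \left(116 - \frac{521}{24}\right) \left(-64\right) = \frac{2263}{24} \left(-64\right) = - \frac{18104}{3}$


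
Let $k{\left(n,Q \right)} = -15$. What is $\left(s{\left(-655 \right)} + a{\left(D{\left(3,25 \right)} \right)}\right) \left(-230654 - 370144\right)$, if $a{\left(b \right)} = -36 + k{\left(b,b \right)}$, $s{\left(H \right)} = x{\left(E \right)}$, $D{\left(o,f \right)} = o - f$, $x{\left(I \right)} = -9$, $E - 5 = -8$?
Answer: $36047880$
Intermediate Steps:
$E = -3$ ($E = 5 - 8 = -3$)
$s{\left(H \right)} = -9$
$a{\left(b \right)} = -51$ ($a{\left(b \right)} = -36 - 15 = -51$)
$\left(s{\left(-655 \right)} + a{\left(D{\left(3,25 \right)} \right)}\right) \left(-230654 - 370144\right) = \left(-9 - 51\right) \left(-230654 - 370144\right) = \left(-60\right) \left(-600798\right) = 36047880$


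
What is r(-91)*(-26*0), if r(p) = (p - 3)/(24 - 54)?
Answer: 0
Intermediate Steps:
r(p) = ⅒ - p/30 (r(p) = (-3 + p)/(-30) = (-3 + p)*(-1/30) = ⅒ - p/30)
r(-91)*(-26*0) = (⅒ - 1/30*(-91))*(-26*0) = (⅒ + 91/30)*0 = (47/15)*0 = 0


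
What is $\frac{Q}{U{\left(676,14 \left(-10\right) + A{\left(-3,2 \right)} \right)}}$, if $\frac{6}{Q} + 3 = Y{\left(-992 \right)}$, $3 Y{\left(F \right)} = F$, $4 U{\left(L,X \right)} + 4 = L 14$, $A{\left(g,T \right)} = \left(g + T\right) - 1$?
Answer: $- \frac{18}{2367365} \approx -7.6034 \cdot 10^{-6}$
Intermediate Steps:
$A{\left(g,T \right)} = -1 + T + g$ ($A{\left(g,T \right)} = \left(T + g\right) - 1 = -1 + T + g$)
$U{\left(L,X \right)} = -1 + \frac{7 L}{2}$ ($U{\left(L,X \right)} = -1 + \frac{L 14}{4} = -1 + \frac{14 L}{4} = -1 + \frac{7 L}{2}$)
$Y{\left(F \right)} = \frac{F}{3}$
$Q = - \frac{18}{1001}$ ($Q = \frac{6}{-3 + \frac{1}{3} \left(-992\right)} = \frac{6}{-3 - \frac{992}{3}} = \frac{6}{- \frac{1001}{3}} = 6 \left(- \frac{3}{1001}\right) = - \frac{18}{1001} \approx -0.017982$)
$\frac{Q}{U{\left(676,14 \left(-10\right) + A{\left(-3,2 \right)} \right)}} = - \frac{18}{1001 \left(-1 + \frac{7}{2} \cdot 676\right)} = - \frac{18}{1001 \left(-1 + 2366\right)} = - \frac{18}{1001 \cdot 2365} = \left(- \frac{18}{1001}\right) \frac{1}{2365} = - \frac{18}{2367365}$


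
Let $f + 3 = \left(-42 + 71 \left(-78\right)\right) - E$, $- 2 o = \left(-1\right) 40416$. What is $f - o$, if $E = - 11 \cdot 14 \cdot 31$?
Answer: $-21017$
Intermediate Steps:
$o = 20208$ ($o = - \frac{\left(-1\right) 40416}{2} = \left(- \frac{1}{2}\right) \left(-40416\right) = 20208$)
$E = -4774$ ($E = \left(-11\right) 434 = -4774$)
$f = -809$ ($f = -3 + \left(\left(-42 + 71 \left(-78\right)\right) - -4774\right) = -3 + \left(\left(-42 - 5538\right) + 4774\right) = -3 + \left(-5580 + 4774\right) = -3 - 806 = -809$)
$f - o = -809 - 20208 = -21017$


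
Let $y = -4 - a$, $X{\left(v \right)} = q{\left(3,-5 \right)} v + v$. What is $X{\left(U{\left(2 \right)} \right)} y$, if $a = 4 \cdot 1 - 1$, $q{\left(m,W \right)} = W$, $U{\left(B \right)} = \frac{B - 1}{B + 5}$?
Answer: $4$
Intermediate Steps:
$U{\left(B \right)} = \frac{-1 + B}{5 + B}$
$X{\left(v \right)} = - 4 v$ ($X{\left(v \right)} = - 5 v + v = - 4 v$)
$a = 3$ ($a = 4 - 1 = 3$)
$y = -7$ ($y = -4 - 3 = -7$)
$X{\left(U{\left(2 \right)} \right)} y = - 4 \frac{-1 + 2}{5 + 2} \left(-7\right) = - 4 \cdot \frac{1}{7} \cdot 1 \left(-7\right) = \left(-4\right) \frac{1}{7} \left(-7\right) = \left(- \frac{4}{7}\right) \left(-7\right) = 4$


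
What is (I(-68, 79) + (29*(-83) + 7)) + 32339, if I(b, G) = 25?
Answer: 29964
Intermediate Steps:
(I(-68, 79) + (29*(-83) + 7)) + 32339 = (25 + (29*(-83) + 7)) + 32339 = (25 + (-2407 + 7)) + 32339 = (25 - 2400) + 32339 = -2375 + 32339 = 29964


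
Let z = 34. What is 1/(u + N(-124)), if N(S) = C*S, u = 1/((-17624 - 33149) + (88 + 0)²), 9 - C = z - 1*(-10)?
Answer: 43029/186745859 ≈ 0.00023041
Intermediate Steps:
C = -35 (C = 9 - (34 - 1*(-10)) = 9 - (34 + 10) = 9 - 1*44 = 9 - 44 = -35)
u = -1/43029 (u = 1/(-50773 + 88²) = 1/(-50773 + 7744) = 1/(-43029) = -1/43029 ≈ -2.3240e-5)
N(S) = -35*S
1/(u + N(-124)) = 1/(-1/43029 - 35*(-124)) = 1/(-1/43029 + 4340) = 1/(186745859/43029) = 43029/186745859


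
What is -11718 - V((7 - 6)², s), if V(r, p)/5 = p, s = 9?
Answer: -11763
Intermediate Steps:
V(r, p) = 5*p
-11718 - V((7 - 6)², s) = -11718 - 5*9 = -11718 - 1*45 = -11718 - 45 = -11763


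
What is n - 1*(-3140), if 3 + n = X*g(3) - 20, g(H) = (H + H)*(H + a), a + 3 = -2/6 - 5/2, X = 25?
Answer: 2692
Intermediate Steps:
a = -35/6 (a = -3 + (-2/6 - 5/2) = -3 + (-2*⅙ - 5*½) = -3 + (-⅓ - 5/2) = -3 - 17/6 = -35/6 ≈ -5.8333)
g(H) = 2*H*(-35/6 + H) (g(H) = (H + H)*(H - 35/6) = (2*H)*(-35/6 + H) = 2*H*(-35/6 + H))
n = -448 (n = -3 + (25*((⅓)*3*(-35 + 6*3)) - 20) = -3 + (25*((⅓)*3*(-35 + 18)) - 20) = -3 + (25*((⅓)*3*(-17)) - 20) = -3 + (25*(-17) - 20) = -3 + (-425 - 20) = -3 - 445 = -448)
n - 1*(-3140) = -448 - 1*(-3140) = -448 + 3140 = 2692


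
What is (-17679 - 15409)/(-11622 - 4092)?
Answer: 16544/7857 ≈ 2.1056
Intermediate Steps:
(-17679 - 15409)/(-11622 - 4092) = -33088/(-15714) = -33088*(-1/15714) = 16544/7857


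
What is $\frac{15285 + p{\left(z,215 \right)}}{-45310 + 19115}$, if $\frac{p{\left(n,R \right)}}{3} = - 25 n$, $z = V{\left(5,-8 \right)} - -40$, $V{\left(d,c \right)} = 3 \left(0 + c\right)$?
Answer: $- \frac{2817}{5239} \approx -0.5377$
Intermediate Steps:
$V{\left(d,c \right)} = 3 c$
$z = 16$ ($z = 3 \left(-8\right) - -40 = -24 + 40 = 16$)
$p{\left(n,R \right)} = - 75 n$ ($p{\left(n,R \right)} = 3 \left(- 25 n\right) = - 75 n$)
$\frac{15285 + p{\left(z,215 \right)}}{-45310 + 19115} = \frac{15285 - 1200}{-45310 + 19115} = \frac{15285 - 1200}{-26195} = 14085 \left(- \frac{1}{26195}\right) = - \frac{2817}{5239}$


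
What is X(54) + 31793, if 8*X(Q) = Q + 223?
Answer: 254621/8 ≈ 31828.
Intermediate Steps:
X(Q) = 223/8 + Q/8 (X(Q) = (Q + 223)/8 = (223 + Q)/8 = 223/8 + Q/8)
X(54) + 31793 = (223/8 + (1/8)*54) + 31793 = (223/8 + 27/4) + 31793 = 277/8 + 31793 = 254621/8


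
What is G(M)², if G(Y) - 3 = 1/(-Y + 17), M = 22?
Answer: 196/25 ≈ 7.8400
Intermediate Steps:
G(Y) = 3 + 1/(17 - Y) (G(Y) = 3 + 1/(-Y + 17) = 3 + 1/(17 - Y))
G(M)² = ((-52 + 3*22)/(-17 + 22))² = ((-52 + 66)/5)² = ((⅕)*14)² = (14/5)² = 196/25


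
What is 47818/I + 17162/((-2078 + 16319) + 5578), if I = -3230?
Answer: -446135841/32007685 ≈ -13.938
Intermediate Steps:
47818/I + 17162/((-2078 + 16319) + 5578) = 47818/(-3230) + 17162/((-2078 + 16319) + 5578) = 47818*(-1/3230) + 17162/(14241 + 5578) = -23909/1615 + 17162/19819 = -446135841/32007685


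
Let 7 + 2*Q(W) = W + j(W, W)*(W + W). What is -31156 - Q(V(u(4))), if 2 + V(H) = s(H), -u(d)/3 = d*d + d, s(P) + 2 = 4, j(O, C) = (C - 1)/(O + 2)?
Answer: -62305/2 ≈ -31153.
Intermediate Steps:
j(O, C) = (-1 + C)/(2 + O)
s(P) = 2 (s(P) = -2 + 4 = 2)
u(d) = -3*d - 3*d² (u(d) = -3*(d*d + d) = -3*(d² + d) = -3*(d + d²) = -3*d - 3*d²)
V(H) = 0 (V(H) = -2 + 2 = 0)
Q(W) = -7/2 + W/2 + W*(-1 + W)/(2 + W) (Q(W) = -7/2 + (W + ((-1 + W)/(2 + W))*(W + W))/2 = -7/2 + (W + ((-1 + W)/(2 + W))*(2*W))/2 = -7/2 + (W + 2*W*(-1 + W)/(2 + W))/2 = -7/2 + (W/2 + W*(-1 + W)/(2 + W)) = -7/2 + W/2 + W*(-1 + W)/(2 + W))
-31156 - Q(V(u(4))) = -31156 - (-14 - 7*0 + 3*0²)/(2*(2 + 0)) = -31156 - (-14 + 0 + 3*0)/(2*2) = -31156 - (-14 + 0 + 0)/(2*2) = -31156 - (-14)/(2*2) = -31156 - 1*(-7/2) = -31156 + 7/2 = -62305/2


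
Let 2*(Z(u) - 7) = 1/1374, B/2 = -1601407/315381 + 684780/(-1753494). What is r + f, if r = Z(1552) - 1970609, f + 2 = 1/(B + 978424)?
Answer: -244172581626771724655916799/123907483021443387540 ≈ -1.9706e+6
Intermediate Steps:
B = -1008008055746/92169781869 (B = 2*(-1601407/315381 + 684780/(-1753494)) = 2*(-1601407*1/315381 + 684780*(-1/1753494)) = 2*(-1601407/315381 - 114130/292249) = 2*(-504004027873/92169781869) = -1008008055746/92169781869 ≈ -10.936)
f = -180360145124895551/90180118647338710 (f = -2 + 1/(-1008008055746/92169781869 + 978424) = -2 + 1/(90180118647338710/92169781869) = -2 + 92169781869/90180118647338710 = -180360145124895551/90180118647338710 ≈ -2.0000)
Z(u) = 19237/2748 (Z(u) = 7 + (½)/1374 = 7 + (½)*(1/1374) = 7 + 1/2748 = 19237/2748)
r = -5415214295/2748 (r = 19237/2748 - 1970609 = -5415214295/2748 ≈ -1.9706e+6)
r + f = -5415214295/2748 - 180360145124895551/90180118647338710 = -244172581626771724655916799/123907483021443387540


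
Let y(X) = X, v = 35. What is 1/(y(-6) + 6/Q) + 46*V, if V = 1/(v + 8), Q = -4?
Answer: 604/645 ≈ 0.93643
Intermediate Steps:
V = 1/43 (V = 1/(35 + 8) = 1/43 ≈ 0.023256)
1/(y(-6) + 6/Q) + 46*V = 1/(-6 + 6/(-4)) + 46*(1/43) = 1/(-6 + 6*(-¼)) + 46/43 = 1/(-6 - 3/2) + 46/43 = 1/(-15/2) + 46/43 = -2/15 + 46/43 = 604/645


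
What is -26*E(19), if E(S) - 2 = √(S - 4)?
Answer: -52 - 26*√15 ≈ -152.70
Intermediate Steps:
E(S) = 2 + √(-4 + S) (E(S) = 2 + √(S - 4) = 2 + √(-4 + S))
-26*E(19) = -26*(2 + √(-4 + 19)) = -26*(2 + √15) = -52 - 26*√15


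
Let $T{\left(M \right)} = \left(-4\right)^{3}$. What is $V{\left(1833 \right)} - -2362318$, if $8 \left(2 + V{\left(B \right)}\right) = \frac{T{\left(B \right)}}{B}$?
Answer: $\frac{4330125220}{1833} \approx 2.3623 \cdot 10^{6}$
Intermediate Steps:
$T{\left(M \right)} = -64$
$V{\left(B \right)} = -2 - \frac{8}{B}$ ($V{\left(B \right)} = -2 + \frac{\left(-64\right) \frac{1}{B}}{8} = -2 - \frac{8}{B}$)
$V{\left(1833 \right)} - -2362318 = \left(-2 - \frac{8}{1833}\right) - -2362318 = \left(-2 - \frac{8}{1833}\right) + 2362318 = - \frac{3674}{1833} + 2362318 = \frac{4330125220}{1833}$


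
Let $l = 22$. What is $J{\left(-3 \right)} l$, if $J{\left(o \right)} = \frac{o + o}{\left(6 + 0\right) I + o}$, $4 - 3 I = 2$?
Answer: $-132$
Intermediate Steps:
$I = \frac{2}{3}$ ($I = \frac{4}{3} - \frac{2}{3} = \frac{2}{3} \approx 0.66667$)
$J{\left(o \right)} = \frac{2 o}{4 + o}$ ($J{\left(o \right)} = \frac{o + o}{\left(6 + 0\right) \frac{2}{3} + o} = \frac{2 o}{6 \cdot \frac{2}{3} + o} = \frac{2 o}{4 + o}$)
$J{\left(-3 \right)} l = 2 \left(-3\right) \frac{1}{4 - 3} \cdot 22 = 2 \left(-3\right) 1^{-1} \cdot 22 = 2 \left(-3\right) 1 \cdot 22 = \left(-6\right) 22 = -132$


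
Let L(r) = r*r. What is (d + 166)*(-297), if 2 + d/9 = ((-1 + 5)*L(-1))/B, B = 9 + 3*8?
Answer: -44280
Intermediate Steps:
L(r) = r²
B = 33 (B = 9 + 24 = 33)
d = -186/11 (d = -18 + 9*(((-1 + 5)*(-1)²)/33) = -18 + 9*((4*1)*(1/33)) = -18 + 9*(4*(1/33)) = -18 + 9*(4/33) = -18 + 12/11 = -186/11 ≈ -16.909)
(d + 166)*(-297) = (-186/11 + 166)*(-297) = (1640/11)*(-297) = -44280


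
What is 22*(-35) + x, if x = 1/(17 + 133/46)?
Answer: -704504/915 ≈ -769.95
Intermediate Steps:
x = 46/915 (x = 1/(17 + 133*(1/46)) = 1/(17 + 133/46) = 1/(915/46) = 46/915 ≈ 0.050273)
22*(-35) + x = 22*(-35) + 46/915 = -770 + 46/915 = -704504/915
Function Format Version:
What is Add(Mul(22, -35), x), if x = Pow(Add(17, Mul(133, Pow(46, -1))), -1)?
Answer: Rational(-704504, 915) ≈ -769.95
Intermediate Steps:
x = Rational(46, 915) (x = Pow(Add(17, Mul(133, Rational(1, 46))), -1) = Pow(Add(17, Rational(133, 46)), -1) = Pow(Rational(915, 46), -1) = Rational(46, 915) ≈ 0.050273)
Add(Mul(22, -35), x) = Add(Mul(22, -35), Rational(46, 915)) = Add(-770, Rational(46, 915)) = Rational(-704504, 915)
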